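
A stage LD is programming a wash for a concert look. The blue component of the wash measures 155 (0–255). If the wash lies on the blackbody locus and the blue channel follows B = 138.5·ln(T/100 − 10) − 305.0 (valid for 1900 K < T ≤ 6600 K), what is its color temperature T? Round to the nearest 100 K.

3800 K

ln(t − 10) = (155 + 305.0) / 138.5 = 3.3213.
t − 10 = e^3.3213 = 27.696, so t = 37.696.
T = 100·t = 3770 K → 3800 K to the nearest 100 K.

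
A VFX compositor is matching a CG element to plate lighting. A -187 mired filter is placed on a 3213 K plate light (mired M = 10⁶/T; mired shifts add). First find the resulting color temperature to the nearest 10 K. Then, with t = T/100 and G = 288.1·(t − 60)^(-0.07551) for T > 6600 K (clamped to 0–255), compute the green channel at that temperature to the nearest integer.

M_in = 10⁶/3213 = 311.24; M_out = 311.24 + (-187) = 124.24.
T_out = 10⁶/124.24 = 8049.2 K → 8050 K; t = 80.5.
G = 288.1·(80.5 − 60)^(-0.07551) = 288.1·20.5^(-0.07551) = 288.1·0.79607 = 229.347.
Rounded: 229.

229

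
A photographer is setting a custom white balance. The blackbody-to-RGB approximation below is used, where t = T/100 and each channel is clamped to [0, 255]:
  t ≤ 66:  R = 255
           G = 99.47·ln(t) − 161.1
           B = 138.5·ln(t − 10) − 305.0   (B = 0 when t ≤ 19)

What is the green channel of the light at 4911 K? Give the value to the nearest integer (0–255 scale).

t = 4911/100 = 49.11; the t ≤ 66 branch applies.
G = 99.47·ln 49.11 − 161.1 = 99.47·3.8941 − 161.1 = 226.242.
Rounded: 226.

226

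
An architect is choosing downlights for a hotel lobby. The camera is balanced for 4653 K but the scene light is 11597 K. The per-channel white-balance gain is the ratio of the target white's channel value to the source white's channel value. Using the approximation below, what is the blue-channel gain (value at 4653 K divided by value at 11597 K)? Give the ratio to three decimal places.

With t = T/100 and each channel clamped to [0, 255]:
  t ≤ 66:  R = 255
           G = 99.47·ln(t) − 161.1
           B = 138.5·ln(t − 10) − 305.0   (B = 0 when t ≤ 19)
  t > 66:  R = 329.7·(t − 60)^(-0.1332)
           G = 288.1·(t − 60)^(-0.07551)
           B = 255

0.758

At 11597 K (t = 115.97):
  B = 255 by definition for t > 66.
At 4653 K (t = 46.53):
  B = 138.5·ln(46.53 − 10) − 305.0 = 138.5·ln 36.53 − 305.0 = 138.5·3.5981 − 305.0 = 193.342.
Gain = 193.342 / 255.000 = 0.7582 → 0.758.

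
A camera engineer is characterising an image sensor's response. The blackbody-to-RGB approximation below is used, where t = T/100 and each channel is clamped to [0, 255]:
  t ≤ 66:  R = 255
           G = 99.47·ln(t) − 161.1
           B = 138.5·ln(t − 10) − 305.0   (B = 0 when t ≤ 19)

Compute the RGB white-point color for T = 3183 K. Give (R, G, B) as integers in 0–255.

(255, 183, 122)

t = 3183/100 = 31.83; the t ≤ 66 branch applies.
R = 255 by definition for t ≤ 66.
G = 99.47·ln 31.83 − 161.1 = 99.47·3.4604 − 161.1 = 183.107.
B = 138.5·ln(31.83 − 10) − 305.0 = 138.5·ln 21.83 − 305.0 = 138.5·3.0833 − 305.0 = 122.035.
Rounded: (255, 183, 122).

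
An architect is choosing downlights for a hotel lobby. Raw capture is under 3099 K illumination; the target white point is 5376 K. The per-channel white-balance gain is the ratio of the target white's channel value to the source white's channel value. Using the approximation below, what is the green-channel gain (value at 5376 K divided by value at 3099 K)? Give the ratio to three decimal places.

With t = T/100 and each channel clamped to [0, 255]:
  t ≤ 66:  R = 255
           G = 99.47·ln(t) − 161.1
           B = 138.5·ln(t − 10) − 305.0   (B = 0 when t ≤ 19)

At 3099 K (t = 30.99):
  G = 99.47·ln 30.99 − 161.1 = 99.47·3.4337 − 161.1 = 180.447.
At 5376 K (t = 53.76):
  G = 99.47·ln 53.76 − 161.1 = 99.47·3.9845 − 161.1 = 235.241.
Gain = 235.241 / 180.447 = 1.3037 → 1.304.

1.304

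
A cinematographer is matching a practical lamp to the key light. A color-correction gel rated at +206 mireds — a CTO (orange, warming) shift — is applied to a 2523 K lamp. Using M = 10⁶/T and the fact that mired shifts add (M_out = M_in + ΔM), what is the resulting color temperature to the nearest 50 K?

1650 K

M_in = 10⁶/2523 = 396.35 mireds.
M_out = 396.35 + (+206) = 602.35 mireds.
T_out = 10⁶/602.35 = 1660.2 K → 1650 K.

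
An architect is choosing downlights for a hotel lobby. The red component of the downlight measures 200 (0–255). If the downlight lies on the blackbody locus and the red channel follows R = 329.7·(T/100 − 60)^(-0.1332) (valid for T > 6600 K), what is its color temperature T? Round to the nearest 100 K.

(t − 60)^(-0.1332) = 200/329.7 = 0.60661.
t − 60 = 0.60661^(1/-0.1332) = 0.60661^(-7.508) = 42.638, so t = 102.638.
T = 100·t = 10264 K → 10300 K to the nearest 100 K.

10300 K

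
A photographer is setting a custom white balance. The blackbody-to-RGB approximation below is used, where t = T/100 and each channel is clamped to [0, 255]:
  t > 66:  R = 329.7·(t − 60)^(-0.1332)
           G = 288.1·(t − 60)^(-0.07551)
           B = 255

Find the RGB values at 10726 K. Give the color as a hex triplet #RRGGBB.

t = 10726/100 = 107.26; the t > 66 branch applies.
R = 329.7·(107.26 − 60)^(-0.1332) = 329.7·47.26^(-0.1332) = 329.7·0.59835 = 197.277.
G = 288.1·(107.26 − 60)^(-0.07551) = 288.1·47.26^(-0.07551) = 288.1·0.74741 = 215.329.
B = 255 by definition for t > 66.
Rounded: (197, 215, 255).
In hex: #C5D7FF.

#C5D7FF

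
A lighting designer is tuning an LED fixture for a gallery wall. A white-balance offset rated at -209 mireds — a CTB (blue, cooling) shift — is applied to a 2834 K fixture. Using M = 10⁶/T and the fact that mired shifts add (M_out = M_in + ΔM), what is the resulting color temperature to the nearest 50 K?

6950 K

M_in = 10⁶/2834 = 352.86 mireds.
M_out = 352.86 + (-209) = 143.86 mireds.
T_out = 10⁶/143.86 = 6951.3 K → 6950 K.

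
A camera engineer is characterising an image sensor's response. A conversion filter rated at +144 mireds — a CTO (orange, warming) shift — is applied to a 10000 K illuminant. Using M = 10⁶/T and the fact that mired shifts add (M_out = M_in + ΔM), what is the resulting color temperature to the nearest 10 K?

M_in = 10⁶/10000 = 100.00 mireds.
M_out = 100.00 + (+144) = 244.00 mireds.
T_out = 10⁶/244.00 = 4098.4 K → 4100 K.

4100 K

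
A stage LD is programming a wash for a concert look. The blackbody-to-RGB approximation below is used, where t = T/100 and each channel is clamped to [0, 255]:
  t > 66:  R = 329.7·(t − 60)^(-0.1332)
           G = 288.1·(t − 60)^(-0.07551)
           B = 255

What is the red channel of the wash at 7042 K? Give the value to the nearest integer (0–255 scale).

t = 7042/100 = 70.42; the t > 66 branch applies.
R = 329.7·(70.42 − 60)^(-0.1332) = 329.7·10.42^(-0.1332) = 329.7·0.73185 = 241.290.
Rounded: 241.

241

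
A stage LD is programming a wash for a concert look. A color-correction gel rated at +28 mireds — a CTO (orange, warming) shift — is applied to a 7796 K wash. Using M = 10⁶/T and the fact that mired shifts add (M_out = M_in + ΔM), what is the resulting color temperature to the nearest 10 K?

6400 K

M_in = 10⁶/7796 = 128.27 mireds.
M_out = 128.27 + (+28) = 156.27 mireds.
T_out = 10⁶/156.27 = 6399.1 K → 6400 K.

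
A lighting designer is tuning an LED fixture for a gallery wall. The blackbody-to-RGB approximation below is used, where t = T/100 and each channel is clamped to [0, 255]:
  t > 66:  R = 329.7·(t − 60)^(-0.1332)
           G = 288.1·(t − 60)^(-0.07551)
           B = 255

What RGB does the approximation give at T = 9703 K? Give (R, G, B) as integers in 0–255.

(204, 219, 255)

t = 9703/100 = 97.03; the t > 66 branch applies.
R = 329.7·(97.03 − 60)^(-0.1332) = 329.7·37.03^(-0.1332) = 329.7·0.61811 = 203.792.
G = 288.1·(97.03 − 60)^(-0.07551) = 288.1·37.03^(-0.07551) = 288.1·0.76130 = 219.332.
B = 255 by definition for t > 66.
Rounded: (204, 219, 255).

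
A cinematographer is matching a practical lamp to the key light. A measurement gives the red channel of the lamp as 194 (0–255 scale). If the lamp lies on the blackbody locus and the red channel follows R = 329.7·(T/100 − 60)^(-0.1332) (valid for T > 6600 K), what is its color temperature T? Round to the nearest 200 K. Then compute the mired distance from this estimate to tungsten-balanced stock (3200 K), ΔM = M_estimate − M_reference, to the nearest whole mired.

(t − 60)^(-0.1332) = 194/329.7 = 0.58841.
t − 60 = 0.58841^(1/-0.1332) = 0.58841^(-7.508) = 53.593, so t = 113.593.
T = 100·t = 11359 K → 11400 K to the nearest 200 K.
M_estimate = 10⁶/11400 = 87.72; M_reference = 10⁶/3200 = 312.50.
ΔM = 87.72 − 312.50 = -224.78 → -225 mireds.

-225 mireds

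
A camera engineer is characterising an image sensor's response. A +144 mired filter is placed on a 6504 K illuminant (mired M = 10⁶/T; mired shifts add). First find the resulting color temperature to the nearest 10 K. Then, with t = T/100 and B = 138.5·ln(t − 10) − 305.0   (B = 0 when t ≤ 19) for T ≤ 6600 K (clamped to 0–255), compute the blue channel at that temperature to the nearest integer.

133

M_in = 10⁶/6504 = 153.75; M_out = 153.75 + (+144) = 297.75.
T_out = 10⁶/297.75 = 3358.5 K → 3360 K; t = 33.6.
B = 138.5·ln(33.6 − 10) − 305.0 = 138.5·ln 23.6 − 305.0 = 138.5·3.1612 − 305.0 = 132.833.
Rounded: 133.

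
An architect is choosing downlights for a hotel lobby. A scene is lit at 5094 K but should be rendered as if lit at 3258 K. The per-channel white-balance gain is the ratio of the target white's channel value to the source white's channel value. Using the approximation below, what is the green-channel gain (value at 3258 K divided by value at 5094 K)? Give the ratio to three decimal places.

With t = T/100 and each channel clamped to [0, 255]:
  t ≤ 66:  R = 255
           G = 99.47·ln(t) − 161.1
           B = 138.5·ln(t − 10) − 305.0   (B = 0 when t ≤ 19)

At 5094 K (t = 50.94):
  G = 99.47·ln 50.94 − 161.1 = 99.47·3.9306 − 161.1 = 229.882.
At 3258 K (t = 32.58):
  G = 99.47·ln 32.58 − 161.1 = 99.47·3.4837 − 161.1 = 185.424.
Gain = 185.424 / 229.882 = 0.8066 → 0.807.

0.807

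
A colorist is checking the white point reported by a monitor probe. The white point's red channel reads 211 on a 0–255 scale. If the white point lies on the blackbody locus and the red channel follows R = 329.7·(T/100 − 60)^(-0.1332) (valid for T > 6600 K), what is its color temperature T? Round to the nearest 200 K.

8800 K

(t − 60)^(-0.1332) = 211/329.7 = 0.63998.
t − 60 = 0.63998^(1/-0.1332) = 0.63998^(-7.508) = 28.525, so t = 88.525.
T = 100·t = 8853 K → 8800 K to the nearest 200 K.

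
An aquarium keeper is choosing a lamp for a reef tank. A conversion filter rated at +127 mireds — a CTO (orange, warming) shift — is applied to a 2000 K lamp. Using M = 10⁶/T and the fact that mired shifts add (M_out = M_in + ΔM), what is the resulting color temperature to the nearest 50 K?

1600 K

M_in = 10⁶/2000 = 500.00 mireds.
M_out = 500.00 + (+127) = 627.00 mireds.
T_out = 10⁶/627.00 = 1594.9 K → 1600 K.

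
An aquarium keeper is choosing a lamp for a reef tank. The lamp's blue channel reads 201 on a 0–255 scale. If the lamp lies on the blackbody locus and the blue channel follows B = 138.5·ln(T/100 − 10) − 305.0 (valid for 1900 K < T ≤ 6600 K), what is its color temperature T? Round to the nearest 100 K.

ln(t − 10) = (201 + 305.0) / 138.5 = 3.6534.
t − 10 = e^3.6534 = 38.607, so t = 48.607.
T = 100·t = 4861 K → 4900 K to the nearest 100 K.

4900 K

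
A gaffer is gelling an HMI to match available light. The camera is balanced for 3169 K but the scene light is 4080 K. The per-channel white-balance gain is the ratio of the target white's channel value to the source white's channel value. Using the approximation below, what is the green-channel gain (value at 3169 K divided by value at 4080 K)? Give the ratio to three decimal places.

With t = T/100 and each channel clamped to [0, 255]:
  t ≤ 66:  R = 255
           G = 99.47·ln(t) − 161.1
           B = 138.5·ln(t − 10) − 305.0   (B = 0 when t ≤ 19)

At 4080 K (t = 40.8):
  G = 99.47·ln 40.8 − 161.1 = 99.47·3.7087 − 161.1 = 207.803.
At 3169 K (t = 31.69):
  G = 99.47·ln 31.69 − 161.1 = 99.47·3.4560 − 161.1 = 182.668.
Gain = 182.668 / 207.803 = 0.8790 → 0.879.

0.879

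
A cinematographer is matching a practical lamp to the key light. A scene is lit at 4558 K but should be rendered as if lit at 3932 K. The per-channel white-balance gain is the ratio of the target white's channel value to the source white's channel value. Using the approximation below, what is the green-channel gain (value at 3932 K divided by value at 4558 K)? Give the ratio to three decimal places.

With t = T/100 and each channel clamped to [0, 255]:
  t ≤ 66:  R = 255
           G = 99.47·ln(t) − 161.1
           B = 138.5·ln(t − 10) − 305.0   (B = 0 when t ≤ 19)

0.933

At 4558 K (t = 45.58):
  G = 99.47·ln 45.58 − 161.1 = 99.47·3.8195 − 161.1 = 218.823.
At 3932 K (t = 39.32):
  G = 99.47·ln 39.32 − 161.1 = 99.47·3.6717 − 161.1 = 204.127.
Gain = 204.127 / 218.823 = 0.9328 → 0.933.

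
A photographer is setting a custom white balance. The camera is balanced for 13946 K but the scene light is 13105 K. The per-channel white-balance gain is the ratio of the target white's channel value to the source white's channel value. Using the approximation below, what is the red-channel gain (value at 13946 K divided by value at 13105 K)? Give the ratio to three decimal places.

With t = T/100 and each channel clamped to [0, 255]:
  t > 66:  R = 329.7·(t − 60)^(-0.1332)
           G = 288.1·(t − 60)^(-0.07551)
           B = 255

At 13105 K (t = 131.05):
  R = 329.7·(131.05 − 60)^(-0.1332) = 329.7·71.05^(-0.1332) = 329.7·0.56672 = 186.849.
At 13946 K (t = 139.46):
  R = 329.7·(139.46 − 60)^(-0.1332) = 329.7·79.46^(-0.1332) = 329.7·0.55834 = 184.085.
Gain = 184.085 / 186.849 = 0.9852 → 0.985.

0.985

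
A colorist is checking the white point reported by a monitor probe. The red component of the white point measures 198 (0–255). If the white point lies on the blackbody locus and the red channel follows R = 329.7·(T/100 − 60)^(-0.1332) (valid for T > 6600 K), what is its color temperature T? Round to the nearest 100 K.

10600 K

(t − 60)^(-0.1332) = 198/329.7 = 0.60055.
t − 60 = 0.60055^(1/-0.1332) = 0.60055^(-7.508) = 45.980, so t = 105.980.
T = 100·t = 10598 K → 10600 K to the nearest 100 K.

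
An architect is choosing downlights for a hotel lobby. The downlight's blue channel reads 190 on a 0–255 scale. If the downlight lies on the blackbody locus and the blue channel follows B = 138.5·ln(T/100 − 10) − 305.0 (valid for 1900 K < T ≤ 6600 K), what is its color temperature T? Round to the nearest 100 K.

ln(t − 10) = (190 + 305.0) / 138.5 = 3.5740.
t − 10 = e^3.5740 = 35.659, so t = 45.659.
T = 100·t = 4566 K → 4600 K to the nearest 100 K.

4600 K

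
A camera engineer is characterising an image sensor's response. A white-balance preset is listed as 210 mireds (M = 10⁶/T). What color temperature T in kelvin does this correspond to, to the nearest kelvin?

T = 10⁶ / 210 = 4761.90 K → 4762 K.

4762 K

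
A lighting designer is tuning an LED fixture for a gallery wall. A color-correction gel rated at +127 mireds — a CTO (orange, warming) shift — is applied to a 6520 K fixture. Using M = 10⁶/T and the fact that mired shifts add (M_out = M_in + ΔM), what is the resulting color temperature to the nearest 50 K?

3550 K

M_in = 10⁶/6520 = 153.37 mireds.
M_out = 153.37 + (+127) = 280.37 mireds.
T_out = 10⁶/280.37 = 3566.7 K → 3550 K.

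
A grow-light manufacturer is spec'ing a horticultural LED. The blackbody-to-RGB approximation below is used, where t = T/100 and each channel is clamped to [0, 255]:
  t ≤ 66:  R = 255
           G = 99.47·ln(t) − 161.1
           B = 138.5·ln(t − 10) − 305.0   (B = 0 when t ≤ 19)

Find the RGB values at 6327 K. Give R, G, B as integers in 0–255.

R=255, G=251, B=246

t = 6327/100 = 63.27; the t ≤ 66 branch applies.
R = 255 by definition for t ≤ 66.
G = 99.47·ln 63.27 − 161.1 = 99.47·4.1474 − 161.1 = 251.443.
B = 138.5·ln(63.27 − 10) − 305.0 = 138.5·ln 53.27 − 305.0 = 138.5·3.9754 − 305.0 = 245.589.
Rounded: (255, 251, 246).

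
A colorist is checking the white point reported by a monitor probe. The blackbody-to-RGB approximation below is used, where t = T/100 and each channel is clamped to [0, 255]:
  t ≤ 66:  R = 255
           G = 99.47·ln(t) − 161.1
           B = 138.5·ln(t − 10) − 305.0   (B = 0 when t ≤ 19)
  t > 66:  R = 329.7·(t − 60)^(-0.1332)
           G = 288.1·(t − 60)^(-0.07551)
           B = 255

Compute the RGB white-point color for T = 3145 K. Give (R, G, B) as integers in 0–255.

(255, 182, 120)

t = 3145/100 = 31.45; the t ≤ 66 branch applies.
R = 255 by definition for t ≤ 66.
G = 99.47·ln 31.45 − 161.1 = 99.47·3.4484 − 161.1 = 181.912.
B = 138.5·ln(31.45 − 10) − 305.0 = 138.5·ln 21.45 − 305.0 = 138.5·3.0657 − 305.0 = 119.603.
Rounded: (255, 182, 120).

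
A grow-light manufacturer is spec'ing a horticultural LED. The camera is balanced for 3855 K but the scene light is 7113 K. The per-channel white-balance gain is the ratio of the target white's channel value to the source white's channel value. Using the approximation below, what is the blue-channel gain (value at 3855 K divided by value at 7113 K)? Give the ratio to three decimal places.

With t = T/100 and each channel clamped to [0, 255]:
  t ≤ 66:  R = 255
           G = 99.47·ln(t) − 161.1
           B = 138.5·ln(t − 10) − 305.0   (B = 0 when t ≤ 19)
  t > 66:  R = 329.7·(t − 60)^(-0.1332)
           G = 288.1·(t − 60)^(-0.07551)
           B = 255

At 7113 K (t = 71.13):
  B = 255 by definition for t > 66.
At 3855 K (t = 38.55):
  B = 138.5·ln(38.55 − 10) − 305.0 = 138.5·ln 28.55 − 305.0 = 138.5·3.3517 − 305.0 = 159.204.
Gain = 159.204 / 255.000 = 0.6243 → 0.624.

0.624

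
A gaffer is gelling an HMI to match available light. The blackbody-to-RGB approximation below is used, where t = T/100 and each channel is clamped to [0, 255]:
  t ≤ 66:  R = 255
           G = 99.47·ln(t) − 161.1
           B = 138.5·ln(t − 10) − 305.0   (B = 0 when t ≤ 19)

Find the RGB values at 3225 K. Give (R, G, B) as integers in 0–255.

t = 3225/100 = 32.25; the t ≤ 66 branch applies.
R = 255 by definition for t ≤ 66.
G = 99.47·ln 32.25 − 161.1 = 99.47·3.4735 − 161.1 = 184.411.
B = 138.5·ln(32.25 − 10) − 305.0 = 138.5·ln 22.25 − 305.0 = 138.5·3.1023 − 305.0 = 124.674.
Rounded: (255, 184, 125).

(255, 184, 125)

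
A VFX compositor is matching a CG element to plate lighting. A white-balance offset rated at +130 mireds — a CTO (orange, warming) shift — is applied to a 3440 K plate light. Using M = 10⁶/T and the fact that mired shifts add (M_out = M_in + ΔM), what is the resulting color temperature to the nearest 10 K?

2380 K

M_in = 10⁶/3440 = 290.70 mireds.
M_out = 290.70 + (+130) = 420.70 mireds.
T_out = 10⁶/420.70 = 2377.0 K → 2380 K.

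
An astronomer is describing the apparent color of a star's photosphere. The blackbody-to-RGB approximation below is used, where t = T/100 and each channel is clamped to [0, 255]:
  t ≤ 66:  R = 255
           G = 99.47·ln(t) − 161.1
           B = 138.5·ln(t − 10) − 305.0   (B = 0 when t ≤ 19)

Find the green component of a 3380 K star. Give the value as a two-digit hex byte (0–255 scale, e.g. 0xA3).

0xBD

t = 3380/100 = 33.8; the t ≤ 66 branch applies.
G = 99.47·ln 33.8 − 161.1 = 99.47·3.5205 − 161.1 = 189.080.
Rounded: 189; in hex, 0xBD.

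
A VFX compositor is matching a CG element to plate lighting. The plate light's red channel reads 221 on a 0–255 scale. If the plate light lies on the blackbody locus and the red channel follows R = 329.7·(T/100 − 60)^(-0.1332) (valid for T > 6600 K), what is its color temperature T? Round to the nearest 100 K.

8000 K

(t − 60)^(-0.1332) = 221/329.7 = 0.67031.
t − 60 = 0.67031^(1/-0.1332) = 0.67031^(-7.508) = 20.149, so t = 80.149.
T = 100·t = 8015 K → 8000 K to the nearest 100 K.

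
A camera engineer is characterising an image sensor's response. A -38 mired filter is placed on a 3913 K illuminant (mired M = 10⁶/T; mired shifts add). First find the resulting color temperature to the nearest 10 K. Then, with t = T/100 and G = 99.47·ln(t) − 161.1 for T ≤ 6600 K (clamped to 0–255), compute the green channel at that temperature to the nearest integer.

220

M_in = 10⁶/3913 = 255.56; M_out = 255.56 + (-38) = 217.56.
T_out = 10⁶/217.56 = 4596.5 K → 4600 K; t = 46.
G = 99.47·ln 46 − 161.1 = 99.47·3.8286 − 161.1 = 219.735.
Rounded: 220.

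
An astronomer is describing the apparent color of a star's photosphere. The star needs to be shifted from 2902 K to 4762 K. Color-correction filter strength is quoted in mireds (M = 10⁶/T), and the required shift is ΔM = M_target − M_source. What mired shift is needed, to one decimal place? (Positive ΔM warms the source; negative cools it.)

M_source = 10⁶/2902 = 344.590; M_target = 10⁶/4762 = 209.996.
ΔM = 209.996 − 344.590 = -134.594 → -134.6 mireds, a cooling shift.

-134.6 mireds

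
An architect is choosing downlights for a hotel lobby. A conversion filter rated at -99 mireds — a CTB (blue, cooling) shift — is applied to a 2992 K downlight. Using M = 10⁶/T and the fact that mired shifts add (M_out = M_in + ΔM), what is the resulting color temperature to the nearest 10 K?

M_in = 10⁶/2992 = 334.22 mireds.
M_out = 334.22 + (-99) = 235.22 mireds.
T_out = 10⁶/235.22 = 4251.3 K → 4250 K.

4250 K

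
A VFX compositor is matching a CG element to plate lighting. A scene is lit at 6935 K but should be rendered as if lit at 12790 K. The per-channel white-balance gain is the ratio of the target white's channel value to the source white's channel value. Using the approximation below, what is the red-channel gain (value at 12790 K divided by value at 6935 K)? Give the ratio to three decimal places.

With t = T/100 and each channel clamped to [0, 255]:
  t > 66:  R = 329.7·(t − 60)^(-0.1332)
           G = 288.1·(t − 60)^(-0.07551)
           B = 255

At 6935 K (t = 69.35):
  R = 329.7·(69.35 − 60)^(-0.1332) = 329.7·9.35^(-0.1332) = 329.7·0.74249 = 244.797.
At 12790 K (t = 127.9):
  R = 329.7·(127.9 − 60)^(-0.1332) = 329.7·67.9^(-0.1332) = 329.7·0.57016 = 187.981.
Gain = 187.981 / 244.797 = 0.7679 → 0.768.

0.768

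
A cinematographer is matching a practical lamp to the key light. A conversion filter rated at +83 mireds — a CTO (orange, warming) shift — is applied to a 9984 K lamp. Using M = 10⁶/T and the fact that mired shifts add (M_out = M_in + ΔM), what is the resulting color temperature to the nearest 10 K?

5460 K

M_in = 10⁶/9984 = 100.16 mireds.
M_out = 100.16 + (+83) = 183.16 mireds.
T_out = 10⁶/183.16 = 5459.7 K → 5460 K.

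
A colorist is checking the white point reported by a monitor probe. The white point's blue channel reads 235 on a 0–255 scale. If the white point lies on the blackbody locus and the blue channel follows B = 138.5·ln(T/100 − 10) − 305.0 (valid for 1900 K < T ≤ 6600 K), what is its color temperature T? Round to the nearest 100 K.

5900 K

ln(t − 10) = (235 + 305.0) / 138.5 = 3.8989.
t − 10 = e^3.8989 = 49.349, so t = 59.349.
T = 100·t = 5935 K → 5900 K to the nearest 100 K.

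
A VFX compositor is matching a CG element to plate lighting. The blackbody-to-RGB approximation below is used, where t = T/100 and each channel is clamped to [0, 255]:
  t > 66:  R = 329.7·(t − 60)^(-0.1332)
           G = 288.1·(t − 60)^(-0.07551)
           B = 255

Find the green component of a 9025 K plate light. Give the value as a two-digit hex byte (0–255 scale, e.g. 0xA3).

t = 9025/100 = 90.25; the t > 66 branch applies.
G = 288.1·(90.25 − 60)^(-0.07551) = 288.1·30.25^(-0.07551) = 288.1·0.77302 = 222.707.
Rounded: 223; in hex, 0xDF.

0xDF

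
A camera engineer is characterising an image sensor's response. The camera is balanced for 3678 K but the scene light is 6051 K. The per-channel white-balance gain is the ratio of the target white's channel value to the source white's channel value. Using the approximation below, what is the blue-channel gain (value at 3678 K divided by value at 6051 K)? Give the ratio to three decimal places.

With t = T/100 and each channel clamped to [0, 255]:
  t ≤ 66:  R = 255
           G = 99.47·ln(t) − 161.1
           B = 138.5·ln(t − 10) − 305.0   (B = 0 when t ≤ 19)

0.631

At 6051 K (t = 60.51):
  B = 138.5·ln(60.51 − 10) − 305.0 = 138.5·ln 50.51 − 305.0 = 138.5·3.9222 − 305.0 = 238.221.
At 3678 K (t = 36.78):
  B = 138.5·ln(36.78 − 10) − 305.0 = 138.5·ln 26.78 − 305.0 = 138.5·3.2877 − 305.0 = 150.340.
Gain = 150.340 / 238.221 = 0.6311 → 0.631.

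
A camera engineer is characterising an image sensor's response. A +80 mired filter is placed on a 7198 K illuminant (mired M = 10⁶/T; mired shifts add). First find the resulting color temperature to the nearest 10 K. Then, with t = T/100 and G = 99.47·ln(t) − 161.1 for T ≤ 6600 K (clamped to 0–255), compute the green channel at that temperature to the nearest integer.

219

M_in = 10⁶/7198 = 138.93; M_out = 138.93 + (+80) = 218.93.
T_out = 10⁶/218.93 = 4567.7 K → 4570 K; t = 45.7.
G = 99.47·ln 45.7 − 161.1 = 99.47·3.8221 − 161.1 = 219.084.
Rounded: 219.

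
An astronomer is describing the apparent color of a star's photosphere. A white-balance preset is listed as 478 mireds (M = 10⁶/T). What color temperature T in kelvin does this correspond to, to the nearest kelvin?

2092 K

T = 10⁶ / 478 = 2092.05 K → 2092 K.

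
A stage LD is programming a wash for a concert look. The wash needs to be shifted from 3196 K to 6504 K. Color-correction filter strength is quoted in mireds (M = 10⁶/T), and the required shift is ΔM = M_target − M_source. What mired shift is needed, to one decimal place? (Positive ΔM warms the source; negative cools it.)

M_source = 10⁶/3196 = 312.891; M_target = 10⁶/6504 = 153.752.
ΔM = 153.752 − 312.891 = -159.140 → -159.1 mireds, a cooling shift.

-159.1 mireds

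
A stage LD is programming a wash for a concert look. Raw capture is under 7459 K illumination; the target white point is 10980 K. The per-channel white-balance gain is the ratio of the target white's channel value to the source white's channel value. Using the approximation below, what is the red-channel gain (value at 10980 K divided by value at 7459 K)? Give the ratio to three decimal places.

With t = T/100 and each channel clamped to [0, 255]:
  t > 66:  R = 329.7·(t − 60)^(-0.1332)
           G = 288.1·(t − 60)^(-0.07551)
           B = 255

At 7459 K (t = 74.59):
  R = 329.7·(74.59 − 60)^(-0.1332) = 329.7·14.59^(-0.1332) = 329.7·0.69976 = 230.710.
At 10980 K (t = 109.8):
  R = 329.7·(109.8 − 60)^(-0.1332) = 329.7·49.8^(-0.1332) = 329.7·0.59420 = 195.906.
Gain = 195.906 / 230.710 = 0.8491 → 0.849.

0.849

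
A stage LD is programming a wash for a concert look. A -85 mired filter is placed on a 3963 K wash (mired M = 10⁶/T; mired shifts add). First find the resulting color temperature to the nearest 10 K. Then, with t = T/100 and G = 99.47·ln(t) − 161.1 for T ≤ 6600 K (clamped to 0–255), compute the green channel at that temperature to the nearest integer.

M_in = 10⁶/3963 = 252.33; M_out = 252.33 + (-85) = 167.33.
T_out = 10⁶/167.33 = 5976.1 K → 5980 K; t = 59.8.
G = 99.47·ln 59.8 − 161.1 = 99.47·4.0910 − 161.1 = 245.832.
Rounded: 246.

246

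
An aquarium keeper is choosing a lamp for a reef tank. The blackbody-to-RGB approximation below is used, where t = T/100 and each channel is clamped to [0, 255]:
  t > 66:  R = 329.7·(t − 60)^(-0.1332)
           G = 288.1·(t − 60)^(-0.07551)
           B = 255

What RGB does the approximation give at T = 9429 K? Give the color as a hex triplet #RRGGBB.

#CEDDFF

t = 9429/100 = 94.29; the t > 66 branch applies.
R = 329.7·(94.29 − 60)^(-0.1332) = 329.7·34.29^(-0.1332) = 329.7·0.62448 = 205.890.
G = 288.1·(94.29 − 60)^(-0.07551) = 288.1·34.29^(-0.07551) = 288.1·0.76574 = 220.609.
B = 255 by definition for t > 66.
Rounded: (206, 221, 255).
In hex: #CEDDFF.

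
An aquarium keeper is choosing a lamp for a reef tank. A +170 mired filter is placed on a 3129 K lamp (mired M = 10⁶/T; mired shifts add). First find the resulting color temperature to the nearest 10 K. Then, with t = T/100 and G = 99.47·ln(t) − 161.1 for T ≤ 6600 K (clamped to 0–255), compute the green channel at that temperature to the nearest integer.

139

M_in = 10⁶/3129 = 319.59; M_out = 319.59 + (+170) = 489.59.
T_out = 10⁶/489.59 = 2042.5 K → 2040 K; t = 20.4.
G = 99.47·ln 20.4 − 161.1 = 99.47·3.0155 − 161.1 = 138.855.
Rounded: 139.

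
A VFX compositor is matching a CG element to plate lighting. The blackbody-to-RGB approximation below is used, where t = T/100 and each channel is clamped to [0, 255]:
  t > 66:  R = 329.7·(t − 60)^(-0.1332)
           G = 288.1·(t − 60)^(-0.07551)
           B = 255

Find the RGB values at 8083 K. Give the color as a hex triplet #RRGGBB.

#DCE5FF

t = 8083/100 = 80.83; the t > 66 branch applies.
R = 329.7·(80.83 − 60)^(-0.1332) = 329.7·20.83^(-0.1332) = 329.7·0.66735 = 220.024.
G = 288.1·(80.83 − 60)^(-0.07551) = 288.1·20.83^(-0.07551) = 288.1·0.79511 = 229.070.
B = 255 by definition for t > 66.
Rounded: (220, 229, 255).
In hex: #DCE5FF.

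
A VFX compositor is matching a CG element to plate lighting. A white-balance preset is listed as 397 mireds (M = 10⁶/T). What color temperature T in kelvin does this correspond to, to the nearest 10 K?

T = 10⁶ / 397 = 2518.89 K → 2520 K.

2520 K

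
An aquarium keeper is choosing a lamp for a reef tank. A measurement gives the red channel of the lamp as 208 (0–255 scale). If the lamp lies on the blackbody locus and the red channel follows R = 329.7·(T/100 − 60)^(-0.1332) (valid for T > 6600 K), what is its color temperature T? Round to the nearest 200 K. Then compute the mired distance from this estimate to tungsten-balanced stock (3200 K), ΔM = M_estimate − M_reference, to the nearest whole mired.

(t − 60)^(-0.1332) = 208/329.7 = 0.63088.
t − 60 = 0.63088^(1/-0.1332) = 0.63088^(-7.508) = 31.763, so t = 91.763.
T = 100·t = 9176 K → 9200 K to the nearest 200 K.
M_estimate = 10⁶/9200 = 108.70; M_reference = 10⁶/3200 = 312.50.
ΔM = 108.70 − 312.50 = -203.80 → -204 mireds.

-204 mireds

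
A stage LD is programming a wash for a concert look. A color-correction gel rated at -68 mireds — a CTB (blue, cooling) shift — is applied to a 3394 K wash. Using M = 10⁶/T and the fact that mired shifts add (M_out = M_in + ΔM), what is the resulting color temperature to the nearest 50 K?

M_in = 10⁶/3394 = 294.64 mireds.
M_out = 294.64 + (-68) = 226.64 mireds.
T_out = 10⁶/226.64 = 4412.3 K → 4400 K.

4400 K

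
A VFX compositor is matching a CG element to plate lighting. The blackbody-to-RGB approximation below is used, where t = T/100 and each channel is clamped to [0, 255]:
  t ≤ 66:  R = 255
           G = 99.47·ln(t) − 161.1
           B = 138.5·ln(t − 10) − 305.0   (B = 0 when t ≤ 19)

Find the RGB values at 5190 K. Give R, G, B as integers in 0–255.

t = 5190/100 = 51.9; the t ≤ 66 branch applies.
R = 255 by definition for t ≤ 66.
G = 99.47·ln 51.9 − 161.1 = 99.47·3.9493 − 161.1 = 231.739.
B = 138.5·ln(51.9 − 10) − 305.0 = 138.5·ln 41.9 − 305.0 = 138.5·3.7353 − 305.0 = 212.337.
Rounded: (255, 232, 212).

R=255, G=232, B=212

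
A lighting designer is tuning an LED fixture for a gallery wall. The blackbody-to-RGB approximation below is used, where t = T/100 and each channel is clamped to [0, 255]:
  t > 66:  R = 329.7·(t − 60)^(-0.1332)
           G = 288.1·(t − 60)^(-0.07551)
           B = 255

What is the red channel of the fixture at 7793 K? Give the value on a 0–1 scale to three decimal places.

0.880

t = 7793/100 = 77.93; the t > 66 branch applies.
R = 329.7·(77.93 − 60)^(-0.1332) = 329.7·17.93^(-0.1332) = 329.7·0.68081 = 224.462.
On a 0–1 scale: 224.462/255 = 0.8802 → 0.880.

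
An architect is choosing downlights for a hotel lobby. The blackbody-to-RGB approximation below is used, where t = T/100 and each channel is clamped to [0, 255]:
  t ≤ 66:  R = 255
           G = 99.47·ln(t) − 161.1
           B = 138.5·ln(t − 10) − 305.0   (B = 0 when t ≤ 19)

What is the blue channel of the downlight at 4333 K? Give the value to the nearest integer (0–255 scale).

t = 4333/100 = 43.33; the t ≤ 66 branch applies.
B = 138.5·ln(43.33 − 10) − 305.0 = 138.5·ln 33.33 − 305.0 = 138.5·3.5065 − 305.0 = 180.644.
Rounded: 181.

181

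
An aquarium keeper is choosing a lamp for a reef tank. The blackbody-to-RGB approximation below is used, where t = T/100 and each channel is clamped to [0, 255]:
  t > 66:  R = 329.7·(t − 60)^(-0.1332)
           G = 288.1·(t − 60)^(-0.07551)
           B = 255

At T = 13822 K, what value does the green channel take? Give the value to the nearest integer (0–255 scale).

207

t = 13822/100 = 138.22; the t > 66 branch applies.
G = 288.1·(138.22 − 60)^(-0.07551) = 288.1·78.22^(-0.07551) = 288.1·0.71951 = 207.290.
Rounded: 207.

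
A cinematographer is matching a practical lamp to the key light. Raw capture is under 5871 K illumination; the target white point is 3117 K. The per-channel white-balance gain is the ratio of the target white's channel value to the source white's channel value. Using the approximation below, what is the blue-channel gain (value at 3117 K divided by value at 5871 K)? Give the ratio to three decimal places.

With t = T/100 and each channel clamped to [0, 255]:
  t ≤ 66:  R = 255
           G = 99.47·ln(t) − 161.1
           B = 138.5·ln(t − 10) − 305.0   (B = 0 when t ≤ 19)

0.505

At 5871 K (t = 58.71):
  B = 138.5·ln(58.71 − 10) − 305.0 = 138.5·ln 48.71 − 305.0 = 138.5·3.8859 − 305.0 = 233.195.
At 3117 K (t = 31.17):
  B = 138.5·ln(31.17 − 10) − 305.0 = 138.5·ln 21.17 − 305.0 = 138.5·3.0526 − 305.0 = 117.783.
Gain = 117.783 / 233.195 = 0.5051 → 0.505.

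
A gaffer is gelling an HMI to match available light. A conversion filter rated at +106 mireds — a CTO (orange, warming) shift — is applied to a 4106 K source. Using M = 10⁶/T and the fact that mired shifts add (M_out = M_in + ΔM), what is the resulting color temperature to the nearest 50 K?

2850 K

M_in = 10⁶/4106 = 243.55 mireds.
M_out = 243.55 + (+106) = 349.55 mireds.
T_out = 10⁶/349.55 = 2860.9 K → 2850 K.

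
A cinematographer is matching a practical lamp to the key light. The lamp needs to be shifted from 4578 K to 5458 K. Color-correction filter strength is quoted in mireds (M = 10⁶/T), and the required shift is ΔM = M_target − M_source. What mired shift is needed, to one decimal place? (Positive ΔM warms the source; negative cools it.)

M_source = 10⁶/4578 = 218.436; M_target = 10⁶/5458 = 183.217.
ΔM = 183.217 − 218.436 = -35.219 → -35.2 mireds, a cooling shift.

-35.2 mireds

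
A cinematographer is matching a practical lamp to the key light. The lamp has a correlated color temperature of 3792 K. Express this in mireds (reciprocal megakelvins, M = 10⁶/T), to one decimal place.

263.7 mireds

M = 10⁶ / 3792 = 263.713 → 263.7 mireds.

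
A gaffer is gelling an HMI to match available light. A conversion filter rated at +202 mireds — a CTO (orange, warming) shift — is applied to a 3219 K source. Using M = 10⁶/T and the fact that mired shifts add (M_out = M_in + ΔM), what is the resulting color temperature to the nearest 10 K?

1950 K

M_in = 10⁶/3219 = 310.66 mireds.
M_out = 310.66 + (+202) = 512.66 mireds.
T_out = 10⁶/512.66 = 1950.6 K → 1950 K.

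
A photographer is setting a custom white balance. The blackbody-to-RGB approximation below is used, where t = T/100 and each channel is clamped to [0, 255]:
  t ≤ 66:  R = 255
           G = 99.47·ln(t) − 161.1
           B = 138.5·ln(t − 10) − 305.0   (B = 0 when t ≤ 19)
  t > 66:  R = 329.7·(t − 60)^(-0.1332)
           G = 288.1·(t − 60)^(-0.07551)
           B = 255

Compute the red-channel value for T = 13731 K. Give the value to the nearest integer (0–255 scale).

185

t = 13731/100 = 137.31; the t > 66 branch applies.
R = 329.7·(137.31 − 60)^(-0.1332) = 329.7·77.31^(-0.1332) = 329.7·0.56039 = 184.759.
Rounded: 185.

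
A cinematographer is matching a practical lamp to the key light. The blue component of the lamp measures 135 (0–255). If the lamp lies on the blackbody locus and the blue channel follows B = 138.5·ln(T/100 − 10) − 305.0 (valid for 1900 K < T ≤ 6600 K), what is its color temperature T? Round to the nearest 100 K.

ln(t − 10) = (135 + 305.0) / 138.5 = 3.1769.
t − 10 = e^3.1769 = 23.972, so t = 33.972.
T = 100·t = 3397 K → 3400 K to the nearest 100 K.

3400 K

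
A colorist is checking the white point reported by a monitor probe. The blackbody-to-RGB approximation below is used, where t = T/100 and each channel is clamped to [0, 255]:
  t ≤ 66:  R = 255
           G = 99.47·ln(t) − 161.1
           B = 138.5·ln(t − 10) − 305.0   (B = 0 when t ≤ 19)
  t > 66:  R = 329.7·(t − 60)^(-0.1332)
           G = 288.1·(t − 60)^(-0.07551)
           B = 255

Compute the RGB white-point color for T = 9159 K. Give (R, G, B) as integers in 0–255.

(208, 222, 255)

t = 9159/100 = 91.59; the t > 66 branch applies.
R = 329.7·(91.59 − 60)^(-0.1332) = 329.7·31.59^(-0.1332) = 329.7·0.63134 = 208.151.
G = 288.1·(91.59 − 60)^(-0.07551) = 288.1·31.59^(-0.07551) = 288.1·0.77049 = 221.979.
B = 255 by definition for t > 66.
Rounded: (208, 222, 255).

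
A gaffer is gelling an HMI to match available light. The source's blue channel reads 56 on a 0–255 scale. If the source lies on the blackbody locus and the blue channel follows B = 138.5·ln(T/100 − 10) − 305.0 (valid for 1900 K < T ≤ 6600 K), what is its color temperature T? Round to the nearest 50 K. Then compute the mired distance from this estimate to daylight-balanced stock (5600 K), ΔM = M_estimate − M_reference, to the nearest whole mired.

ln(t − 10) = (56 + 305.0) / 138.5 = 2.6065.
t − 10 = e^2.6065 = 13.552, so t = 23.552.
T = 100·t = 2355 K → 2350 K to the nearest 50 K.
M_estimate = 10⁶/2350 = 425.53; M_reference = 10⁶/5600 = 178.57.
ΔM = 425.53 − 178.57 = 246.96 → +247 mireds.

+247 mireds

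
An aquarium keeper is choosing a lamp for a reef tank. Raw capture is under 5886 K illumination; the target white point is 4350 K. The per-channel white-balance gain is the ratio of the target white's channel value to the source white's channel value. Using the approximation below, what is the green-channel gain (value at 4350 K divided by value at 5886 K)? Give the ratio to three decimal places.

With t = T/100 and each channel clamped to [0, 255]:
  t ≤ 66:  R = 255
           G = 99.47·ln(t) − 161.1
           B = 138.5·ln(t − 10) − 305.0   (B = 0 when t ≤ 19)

At 5886 K (t = 58.86):
  G = 99.47·ln 58.86 − 161.1 = 99.47·4.0752 − 161.1 = 244.256.
At 4350 K (t = 43.5):
  G = 99.47·ln 43.5 − 161.1 = 99.47·3.7728 − 161.1 = 214.177.
Gain = 214.177 / 244.256 = 0.8769 → 0.877.

0.877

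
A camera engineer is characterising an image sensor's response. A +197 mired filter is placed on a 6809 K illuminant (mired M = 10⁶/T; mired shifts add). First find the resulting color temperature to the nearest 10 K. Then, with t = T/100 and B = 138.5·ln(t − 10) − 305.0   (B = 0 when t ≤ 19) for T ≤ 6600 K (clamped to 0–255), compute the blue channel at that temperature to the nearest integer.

M_in = 10⁶/6809 = 146.86; M_out = 146.86 + (+197) = 343.86.
T_out = 10⁶/343.86 = 2908.1 K → 2910 K; t = 29.1.
B = 138.5·ln(29.1 − 10) − 305.0 = 138.5·ln 19.1 − 305.0 = 138.5·2.9497 − 305.0 = 103.532.
Rounded: 104.

104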